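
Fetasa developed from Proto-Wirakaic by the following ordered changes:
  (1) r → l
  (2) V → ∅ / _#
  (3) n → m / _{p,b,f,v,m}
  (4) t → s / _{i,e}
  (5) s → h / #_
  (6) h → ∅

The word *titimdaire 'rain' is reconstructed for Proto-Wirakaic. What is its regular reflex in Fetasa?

Fetasa: *titimdaire > titimdaile > titimdail > sisimdail > hisimdail > isimdail  (by unconditioned shift, apocope, palatalisation, debuccalisation, h-loss)

isimdail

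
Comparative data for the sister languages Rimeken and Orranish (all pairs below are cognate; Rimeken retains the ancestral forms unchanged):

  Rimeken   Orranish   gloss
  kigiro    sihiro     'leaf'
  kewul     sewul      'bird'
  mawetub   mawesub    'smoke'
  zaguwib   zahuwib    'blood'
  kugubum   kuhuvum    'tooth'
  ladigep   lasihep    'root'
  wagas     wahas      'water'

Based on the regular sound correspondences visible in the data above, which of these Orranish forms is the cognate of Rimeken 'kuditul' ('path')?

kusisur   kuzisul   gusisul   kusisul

kusisul

ladigep ~ lasihep — Rimeken d corresponds to Orranish s between vowels (before a front vowel).
mawetub ~ mawesub — Rimeken t corresponds to Orranish s between vowels (before a back vowel).
Applying these to Rimeken 'kuditul':
  kuditul → kusitul   (d→s between vowels (before a front vowel))
  kusitul → kusisul   (t→s between vowels (before a back vowel))
So the Orranish cognate is 'kusisul'.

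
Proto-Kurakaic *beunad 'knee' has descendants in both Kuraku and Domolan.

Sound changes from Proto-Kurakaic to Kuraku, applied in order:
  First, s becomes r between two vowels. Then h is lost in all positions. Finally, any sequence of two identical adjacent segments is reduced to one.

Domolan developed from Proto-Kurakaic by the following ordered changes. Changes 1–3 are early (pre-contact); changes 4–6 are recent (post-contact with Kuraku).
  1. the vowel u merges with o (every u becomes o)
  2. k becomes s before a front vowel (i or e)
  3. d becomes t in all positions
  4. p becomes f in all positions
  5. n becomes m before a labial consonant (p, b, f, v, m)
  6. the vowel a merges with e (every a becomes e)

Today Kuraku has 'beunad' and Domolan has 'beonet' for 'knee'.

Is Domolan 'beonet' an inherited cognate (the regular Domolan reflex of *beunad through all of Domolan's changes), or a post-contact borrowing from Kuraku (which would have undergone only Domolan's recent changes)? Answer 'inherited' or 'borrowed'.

If inherited, *beunad would pass through all of Domolan's changes:
Domolan: *beunad
  beunad → beonad   [vowel merger]
  beonad (rule 2 does not apply)
  beonad → beonat   [unconditioned shift]
  beonat (rule 4 does not apply)
  beonat (rule 5 does not apply)
  beonat → beonet   [vowel merger]
  giving Domolan beonet.
If borrowed from Kuraku 'beunad' after the early changes, it would undergo only the recent ones:
  rule 4 (unconditioned shift): no change (beunad)
  rule 5 (nasal place assimilation): no change (beunad)
  rule 6 (vowel merger): beunad → beuned
  ⇒ as a loan: beuned
Domolan 'beonet' matches the inherited outcome exactly, so it is an inherited cognate, not a loan.

inherited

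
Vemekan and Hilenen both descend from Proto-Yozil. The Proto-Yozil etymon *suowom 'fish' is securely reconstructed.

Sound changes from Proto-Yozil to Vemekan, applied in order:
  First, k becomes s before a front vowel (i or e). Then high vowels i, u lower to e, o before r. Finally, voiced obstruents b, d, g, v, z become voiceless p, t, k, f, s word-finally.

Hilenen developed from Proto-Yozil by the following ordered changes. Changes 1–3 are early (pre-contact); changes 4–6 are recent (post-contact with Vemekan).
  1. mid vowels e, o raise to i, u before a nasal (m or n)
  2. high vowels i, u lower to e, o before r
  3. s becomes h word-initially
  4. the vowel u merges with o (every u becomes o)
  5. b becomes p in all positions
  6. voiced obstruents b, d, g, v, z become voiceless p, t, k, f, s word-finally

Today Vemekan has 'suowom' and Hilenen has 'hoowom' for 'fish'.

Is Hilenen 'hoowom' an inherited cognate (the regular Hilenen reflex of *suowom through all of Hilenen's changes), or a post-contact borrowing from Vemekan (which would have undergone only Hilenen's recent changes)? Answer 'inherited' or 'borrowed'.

If inherited, *suowom would pass through all of Hilenen's changes:
Hilenen: start from *suowom.
  rule 1 (pre-nasal raising): suowom → suowum
  rule 2: no change — suowum
  rule 3 (debuccalisation): suowum → huowum
  rule 4 (vowel merger): huowum → hoowom
  rule 5: no change — hoowom
  rule 6: no change — hoowom
  ⇒ Hilenen hoowom
If borrowed from Vemekan 'suowom' after the early changes, it would undergo only the recent ones:
  rule 4 (vowel merger): suowom → soowom
  rule 5 (unconditioned shift): no change (soowom)
  rule 6 (final devoicing): no change (soowom)
  ⇒ as a loan: soowom
Hilenen 'hoowom' matches the inherited outcome exactly, so it is an inherited cognate, not a loan.

inherited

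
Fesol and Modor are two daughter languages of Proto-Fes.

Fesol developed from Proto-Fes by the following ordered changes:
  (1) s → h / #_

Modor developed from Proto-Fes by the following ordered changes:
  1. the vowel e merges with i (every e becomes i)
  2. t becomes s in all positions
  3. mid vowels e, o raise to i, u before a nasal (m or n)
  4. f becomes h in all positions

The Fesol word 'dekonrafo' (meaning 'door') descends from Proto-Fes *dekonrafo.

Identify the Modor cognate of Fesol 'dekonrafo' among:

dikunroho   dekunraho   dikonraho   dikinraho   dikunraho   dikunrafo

Modor: *dekonrafo
  dekonrafo → dikonrafo   [vowel merger]
  dikonrafo (rule 2 does not apply)
  dikonrafo → dikunrafo   [pre-nasal raising]
  dikunrafo → dikunraho   [unconditioned shift]
  giving Modor dikunraho.
Only 'dikunraho' matches the regular Modor development of *dekonrafo.

dikunraho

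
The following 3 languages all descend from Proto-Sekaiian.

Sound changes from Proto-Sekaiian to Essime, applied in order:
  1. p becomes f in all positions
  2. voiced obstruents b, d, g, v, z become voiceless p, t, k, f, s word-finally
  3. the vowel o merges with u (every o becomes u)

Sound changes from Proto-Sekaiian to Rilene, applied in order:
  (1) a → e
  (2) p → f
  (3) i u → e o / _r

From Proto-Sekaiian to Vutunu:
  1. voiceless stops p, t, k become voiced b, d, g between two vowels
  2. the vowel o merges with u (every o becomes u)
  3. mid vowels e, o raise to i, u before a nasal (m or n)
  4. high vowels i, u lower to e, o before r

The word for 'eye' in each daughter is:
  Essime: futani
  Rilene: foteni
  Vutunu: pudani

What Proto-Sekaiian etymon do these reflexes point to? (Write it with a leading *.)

Position 1: Essime has f, Rilene has f, Vutunu has p. Vutunu preserves p here (none of its changes turn any other segment into p), so the proto-segment is *p.
Position 2: Essime has u, Rilene has o, Vutunu has u. Taking the neighbouring segments as reconstructed: Essime u could go back to *o or *u; Rilene o can only go back to *o; Vutunu u could go back to *o or *u — the one source consistent with every daughter is *o.
This points to *potani. Verify forward in each daughter:
Essime: *potani
  potani → fotani   [unconditioned shift]
  fotani (rule 2 does not apply)
  fotani → futani   [vowel merger]
  giving Essime futani.
Rilene: *potani > poteni > foteni  (by vowel merger, unconditioned shift)
Vutunu: *potani > podani > pudani  (by intervocalic voicing, vowel merger)
Only *potani yields all of Essime futani, Rilene foteni, Vutunu pudani.

*potani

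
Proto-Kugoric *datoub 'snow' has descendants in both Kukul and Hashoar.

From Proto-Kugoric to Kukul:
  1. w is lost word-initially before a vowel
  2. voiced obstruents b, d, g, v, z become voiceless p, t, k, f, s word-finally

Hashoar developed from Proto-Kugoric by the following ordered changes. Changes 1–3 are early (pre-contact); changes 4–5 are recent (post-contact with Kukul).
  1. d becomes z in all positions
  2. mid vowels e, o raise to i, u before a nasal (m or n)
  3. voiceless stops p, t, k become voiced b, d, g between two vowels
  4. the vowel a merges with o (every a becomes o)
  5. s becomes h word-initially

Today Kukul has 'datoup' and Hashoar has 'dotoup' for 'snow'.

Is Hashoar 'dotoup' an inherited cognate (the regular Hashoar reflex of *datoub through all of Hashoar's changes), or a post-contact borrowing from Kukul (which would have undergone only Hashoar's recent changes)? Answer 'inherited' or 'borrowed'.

If inherited, *datoub would pass through all of Hashoar's changes:
Hashoar: start from *datoub.
  rule 1 (unconditioned shift): datoub → zatoub
  rule 2: no change — zatoub
  rule 3 (intervocalic voicing): zatoub → zadoub
  rule 4 (vowel merger): zadoub → zodoub
  rule 5: no change — zodoub
  ⇒ Hashoar zodoub
If borrowed from Kukul 'datoup' after the early changes, it would undergo only the recent ones:
  rule 4 (vowel merger): datoup → dotoup
  rule 5 (debuccalisation): no change (dotoup)
  ⇒ as a loan: dotoup
Hashoar 'dotoup' matches the loan outcome 'dotoup', not the inherited 'zodoub' — it skipped the early Hashoar changes, so it was borrowed from Kukul.

borrowed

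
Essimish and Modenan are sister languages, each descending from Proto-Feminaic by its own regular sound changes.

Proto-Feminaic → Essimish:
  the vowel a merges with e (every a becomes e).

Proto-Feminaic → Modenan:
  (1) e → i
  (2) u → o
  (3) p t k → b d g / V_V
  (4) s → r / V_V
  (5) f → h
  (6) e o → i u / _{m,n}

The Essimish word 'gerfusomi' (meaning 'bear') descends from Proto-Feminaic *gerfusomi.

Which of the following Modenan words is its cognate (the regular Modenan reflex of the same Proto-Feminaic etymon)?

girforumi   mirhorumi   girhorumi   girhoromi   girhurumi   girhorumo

Modenan: *gerfusomi
  gerfusomi → girfusomi   [vowel merger]
  girfusomi → girfosomi   [vowel merger]
  girfosomi (rule 3 does not apply)
  girfosomi → girforomi   [rhotacism]
  girforomi → girhoromi   [unconditioned shift]
  girhoromi → girhorumi   [pre-nasal raising]
  giving Modenan girhorumi.
Among the options, 'girhorumi' alone shows every Modenan change applied in order.

girhorumi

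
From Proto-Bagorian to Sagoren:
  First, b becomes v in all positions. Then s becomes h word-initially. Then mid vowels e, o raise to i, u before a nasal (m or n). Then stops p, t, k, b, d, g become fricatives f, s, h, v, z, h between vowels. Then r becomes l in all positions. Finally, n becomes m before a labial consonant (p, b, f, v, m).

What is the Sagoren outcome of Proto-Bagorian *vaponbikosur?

Sagoren: *vaponbikosur > vaponvikosur > vapunvikosur > vafunvihosur > vafunvihosul > vafumvihosul  (by unconditioned shift, pre-nasal raising, intervocalic lenition, unconditioned shift, nasal place assimilation)

vafumvihosul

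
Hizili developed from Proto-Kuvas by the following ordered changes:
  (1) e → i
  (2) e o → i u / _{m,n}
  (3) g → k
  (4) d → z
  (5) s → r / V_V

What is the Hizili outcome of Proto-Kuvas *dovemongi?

Hizili: *dovemongi
  dovemongi → dovimongi   [vowel merger]
  dovimongi → dovimungi   [pre-nasal raising]
  dovimungi → dovimunki   [unconditioned shift]
  dovimunki → zovimunki   [unconditioned shift]
  zovimunki (rule 5 does not apply)
  giving Hizili zovimunki.

zovimunki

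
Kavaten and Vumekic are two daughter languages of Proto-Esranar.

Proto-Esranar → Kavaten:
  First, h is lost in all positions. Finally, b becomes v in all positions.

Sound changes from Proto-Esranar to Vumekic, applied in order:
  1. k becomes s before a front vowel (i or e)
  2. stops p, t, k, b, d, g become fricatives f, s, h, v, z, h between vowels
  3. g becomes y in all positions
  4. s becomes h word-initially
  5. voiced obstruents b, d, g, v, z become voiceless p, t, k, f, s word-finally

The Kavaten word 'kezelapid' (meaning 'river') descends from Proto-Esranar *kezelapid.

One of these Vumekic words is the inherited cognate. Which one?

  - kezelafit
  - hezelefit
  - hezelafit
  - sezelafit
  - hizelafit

Vumekic: *kezelapid > sezelapid > sezelafid > hezelafid > hezelafit  (by palatalisation, intervocalic lenition, debuccalisation, final devoicing)
Among the options, 'hezelafit' alone shows every Vumekic change applied in order.

hezelafit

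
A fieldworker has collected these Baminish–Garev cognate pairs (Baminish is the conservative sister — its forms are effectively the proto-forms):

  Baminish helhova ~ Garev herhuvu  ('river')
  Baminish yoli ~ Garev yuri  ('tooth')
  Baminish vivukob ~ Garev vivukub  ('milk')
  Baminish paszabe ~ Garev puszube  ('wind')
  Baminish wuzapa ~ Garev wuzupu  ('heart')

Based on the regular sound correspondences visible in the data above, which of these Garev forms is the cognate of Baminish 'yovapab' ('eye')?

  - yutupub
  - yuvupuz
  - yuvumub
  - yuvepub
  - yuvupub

yuvupub

helhova ~ herhuvu — Baminish o corresponds to Garev u after a consonant, before a labial obstruent.
wuzapa ~ wuzupu — Baminish a corresponds to Garev u after a consonant, before a labial obstruent.
paszabe ~ puszube — Baminish a corresponds to Garev u after a consonant, before a labial obstruent.
Applying these to Baminish 'yovapab':
  yovapab → yuvapab   (o→u after a consonant, before a labial obstruent)
  yuvapab → yuvupab   (a→u after a consonant, before a labial obstruent)
  yuvupab → yuvupub   (a→u after a consonant, before a labial obstruent)
So the Garev cognate is 'yuvupub'.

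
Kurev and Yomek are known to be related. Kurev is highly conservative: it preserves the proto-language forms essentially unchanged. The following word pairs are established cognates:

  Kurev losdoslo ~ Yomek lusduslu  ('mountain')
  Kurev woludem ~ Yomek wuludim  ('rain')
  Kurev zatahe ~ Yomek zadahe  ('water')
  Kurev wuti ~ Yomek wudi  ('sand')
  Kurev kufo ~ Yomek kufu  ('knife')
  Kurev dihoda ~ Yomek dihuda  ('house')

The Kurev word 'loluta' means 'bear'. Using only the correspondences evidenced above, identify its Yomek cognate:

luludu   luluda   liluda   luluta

luluda

losdoslo ~ lusduslu, woludem ~ wuludim — Kurev o corresponds to Yomek u after a consonant, before a consonant other than r, m, n, p, b, f, v.
zatahe ~ zadahe — Kurev t corresponds to Yomek d between vowels (before a back vowel).
Applying these to Kurev 'loluta':
  loluta → luluta   (o→u after a consonant, before a consonant other than r, m, n, p, b, f, v)
  luluta → luluda   (t→d between vowels (before a back vowel))
So the Yomek cognate is 'luluda'.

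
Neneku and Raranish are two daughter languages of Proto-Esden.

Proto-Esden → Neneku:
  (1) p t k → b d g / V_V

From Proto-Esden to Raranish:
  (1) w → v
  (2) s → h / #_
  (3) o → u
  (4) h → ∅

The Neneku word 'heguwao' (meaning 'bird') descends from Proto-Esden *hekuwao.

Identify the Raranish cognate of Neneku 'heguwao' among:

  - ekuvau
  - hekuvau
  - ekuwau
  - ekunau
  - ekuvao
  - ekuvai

Raranish: *hekuwao > hekuvao > hekuvau > ekuvau  (by unconditioned shift, vowel merger, h-loss)
Only 'ekuvau' matches the regular Raranish development of *hekuwao.

ekuvau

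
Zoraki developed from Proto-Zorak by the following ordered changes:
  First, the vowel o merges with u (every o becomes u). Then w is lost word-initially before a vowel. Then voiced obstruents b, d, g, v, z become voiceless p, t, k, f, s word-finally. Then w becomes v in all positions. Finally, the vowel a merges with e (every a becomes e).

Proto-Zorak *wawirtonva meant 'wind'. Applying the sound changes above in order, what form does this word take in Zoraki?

Zoraki: *wawirtonva
  wawirtonva → wawirtunva   [vowel merger]
  wawirtunva → awirtunva   [glide loss]
  awirtunva (rule 3 does not apply)
  awirtunva → avirtunva   [unconditioned shift]
  avirtunva → evirtunve   [vowel merger]
  giving Zoraki evirtunve.

evirtunve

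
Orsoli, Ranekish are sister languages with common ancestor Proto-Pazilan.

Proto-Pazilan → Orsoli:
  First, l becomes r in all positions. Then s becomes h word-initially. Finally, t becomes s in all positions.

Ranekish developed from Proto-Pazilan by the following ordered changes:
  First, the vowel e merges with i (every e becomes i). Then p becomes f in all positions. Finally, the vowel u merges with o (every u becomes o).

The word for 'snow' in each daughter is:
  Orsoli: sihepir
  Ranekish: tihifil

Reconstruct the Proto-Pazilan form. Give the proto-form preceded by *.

*tihepil

Position 1: Orsoli has s, Ranekish has t. Ranekish preserves t here (none of its changes turn any other segment into t), so the proto-segment is *t.
Position 5: Orsoli has p, Ranekish has f. Orsoli preserves p here (none of its changes turn any other segment into p), so the proto-segment is *p.
This points to *tihepil. Verify forward in each daughter:
Orsoli: *tihepil > tihepir > sihepir  (by unconditioned shift, unconditioned shift)
Ranekish: start from *tihepil.
  rule 1 (vowel merger): tihepil → tihipil
  rule 2 (unconditioned shift): tihipil → tihifil
  rule 3: no change — tihifil
  ⇒ Ranekish tihifil
No other proto-form is consistent with every reflex, so the reconstruction is *tihepil.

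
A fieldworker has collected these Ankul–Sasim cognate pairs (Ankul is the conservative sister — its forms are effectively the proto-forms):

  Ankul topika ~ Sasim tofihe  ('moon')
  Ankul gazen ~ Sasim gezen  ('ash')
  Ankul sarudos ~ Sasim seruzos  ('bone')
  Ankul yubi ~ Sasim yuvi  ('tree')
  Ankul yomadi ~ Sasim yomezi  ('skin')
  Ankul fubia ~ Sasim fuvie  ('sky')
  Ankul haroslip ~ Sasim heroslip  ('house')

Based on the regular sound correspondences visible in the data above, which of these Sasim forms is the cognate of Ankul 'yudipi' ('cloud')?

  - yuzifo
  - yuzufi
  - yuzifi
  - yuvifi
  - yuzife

yomadi ~ yomezi — Ankul d corresponds to Sasim z between vowels (before a front vowel).
topika ~ tofihe — Ankul p corresponds to Sasim f between vowels (before a front vowel).
Applying these to Ankul 'yudipi':
  yudipi → yuzipi   (d→z between vowels (before a front vowel))
  yuzipi → yuzifi   (p→f between vowels (before a front vowel))
So the Sasim cognate is 'yuzifi'.

yuzifi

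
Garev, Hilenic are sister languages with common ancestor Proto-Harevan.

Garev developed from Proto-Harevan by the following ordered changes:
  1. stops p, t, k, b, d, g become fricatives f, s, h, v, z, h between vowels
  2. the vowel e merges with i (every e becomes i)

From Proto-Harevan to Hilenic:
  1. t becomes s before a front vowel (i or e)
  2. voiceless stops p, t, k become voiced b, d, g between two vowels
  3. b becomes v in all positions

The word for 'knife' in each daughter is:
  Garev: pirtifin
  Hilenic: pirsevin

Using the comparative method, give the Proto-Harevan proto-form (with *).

Position 5: Garev has i, Hilenic has e. Hilenic preserves e here (none of its changes turn any other segment into e), so the proto-segment is *e.
Position 6: Garev has f, Hilenic has v. Taking the neighbouring segments as reconstructed: Garev f could go back to *p or *f; Hilenic v could go back to *p or *b or *v — the one source consistent with every daughter is *p.
Position 4: Garev has t, Hilenic has s. Garev preserves t here (none of its changes turn any other segment into t), so the proto-segment is *t.
The remaining positions agree across the daughters. Check the candidate against every language:
Garev: *pirtepin
  pirtepin → pirtefin   [intervocalic lenition]
  pirtefin → pirtifin   [vowel merger]
  giving Garev pirtifin.
Hilenic: *pirtepin > pirsepin > pirsebin > pirsevin  (by palatalisation, intervocalic voicing, unconditioned shift)
*pirtepin is the unique common source.

*pirtepin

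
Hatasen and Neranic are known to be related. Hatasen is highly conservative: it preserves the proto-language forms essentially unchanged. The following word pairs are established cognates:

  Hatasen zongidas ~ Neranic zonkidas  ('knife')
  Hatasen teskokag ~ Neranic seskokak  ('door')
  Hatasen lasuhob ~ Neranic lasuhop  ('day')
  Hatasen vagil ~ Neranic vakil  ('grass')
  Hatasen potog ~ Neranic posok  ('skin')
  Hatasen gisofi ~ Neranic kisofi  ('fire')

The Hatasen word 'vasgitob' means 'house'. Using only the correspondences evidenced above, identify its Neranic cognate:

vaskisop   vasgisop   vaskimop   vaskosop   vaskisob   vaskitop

vaskisop

zongidas ~ zonkidas — Hatasen g corresponds to Neranic k after a consonant, before a front vowel.
potog ~ posok — Hatasen t corresponds to Neranic s between vowels (before a back vowel).
lasuhob ~ lasuhop — Hatasen b corresponds to Neranic p word-finally.
Applying these to Hatasen 'vasgitob':
  vasgitob → vaskitob   (g→k after a consonant, before a front vowel)
  vaskitob → vaskisob   (t→s between vowels (before a back vowel))
  vaskisob → vaskisop   (b→p word-finally)
So the Neranic cognate is 'vaskisop'.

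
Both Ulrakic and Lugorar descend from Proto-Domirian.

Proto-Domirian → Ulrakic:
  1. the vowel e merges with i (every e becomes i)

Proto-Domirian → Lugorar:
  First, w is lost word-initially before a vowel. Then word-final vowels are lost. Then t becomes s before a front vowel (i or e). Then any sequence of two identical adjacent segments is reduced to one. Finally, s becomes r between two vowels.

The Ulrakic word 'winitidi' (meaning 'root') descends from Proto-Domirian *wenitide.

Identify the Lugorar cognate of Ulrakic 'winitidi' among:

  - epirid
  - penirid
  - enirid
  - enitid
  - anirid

enirid

Lugorar: *wenitide > enitide > enitid > enisid > enirid  (by glide loss, apocope, palatalisation, rhotacism)
Only 'enirid' matches the regular Lugorar development of *wenitide.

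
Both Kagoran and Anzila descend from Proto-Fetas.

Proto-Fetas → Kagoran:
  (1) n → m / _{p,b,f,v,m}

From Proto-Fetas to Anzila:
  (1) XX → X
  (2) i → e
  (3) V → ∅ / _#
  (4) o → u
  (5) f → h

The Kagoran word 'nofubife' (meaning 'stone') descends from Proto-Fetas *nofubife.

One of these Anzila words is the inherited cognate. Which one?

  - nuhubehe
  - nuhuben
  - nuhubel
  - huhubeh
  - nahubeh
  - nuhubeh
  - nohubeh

nuhubeh

Anzila: *nofubife > nofubefe > nofubef > nufubef > nuhubeh  (by vowel merger, apocope, vowel merger, unconditioned shift)
Only 'nuhubeh' matches the regular Anzila development of *nofubife.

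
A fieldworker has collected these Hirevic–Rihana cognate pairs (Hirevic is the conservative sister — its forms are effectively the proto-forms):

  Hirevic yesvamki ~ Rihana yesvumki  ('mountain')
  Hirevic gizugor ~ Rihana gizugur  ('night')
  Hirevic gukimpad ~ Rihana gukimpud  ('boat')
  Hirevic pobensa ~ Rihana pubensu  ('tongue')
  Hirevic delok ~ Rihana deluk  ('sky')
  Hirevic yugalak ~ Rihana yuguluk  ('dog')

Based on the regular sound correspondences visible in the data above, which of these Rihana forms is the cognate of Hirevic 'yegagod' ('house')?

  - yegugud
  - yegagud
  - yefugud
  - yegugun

yegugud

gukimpad ~ gukimpud, yugalak ~ yuguluk — Hirevic a corresponds to Rihana u after a consonant, before a consonant other than r, m, n, p, b, f, v.
delok ~ deluk — Hirevic o corresponds to Rihana u after a consonant, before a consonant other than r, m, n, p, b, f, v.
Applying these to Hirevic 'yegagod':
  yegagod → yegugod   (a→u after a consonant, before a consonant other than r, m, n, p, b, f, v)
  yegugod → yegugud   (o→u after a consonant, before a consonant other than r, m, n, p, b, f, v)
So the Rihana cognate is 'yegugud'.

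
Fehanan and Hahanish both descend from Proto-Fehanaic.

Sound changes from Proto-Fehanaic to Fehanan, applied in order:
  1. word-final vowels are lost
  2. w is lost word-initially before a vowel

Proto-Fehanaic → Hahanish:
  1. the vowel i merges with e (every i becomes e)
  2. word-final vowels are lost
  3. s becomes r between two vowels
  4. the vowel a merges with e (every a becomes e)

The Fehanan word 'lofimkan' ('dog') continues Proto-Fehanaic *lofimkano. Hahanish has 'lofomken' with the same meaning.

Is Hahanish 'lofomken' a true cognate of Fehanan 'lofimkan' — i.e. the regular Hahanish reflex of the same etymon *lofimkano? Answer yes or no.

no

Derive the expected Hahanish reflex of *lofimkano:
Hahanish: *lofimkano
  lofimkano → lofemkano   [vowel merger]
  lofemkano → lofemkan   [apocope]
  lofemkan (rule 3 does not apply)
  lofemkan → lofemken   [vowel merger]
  giving Hahanish lofemken.
The regular Hahanish reflex would be 'lofemken', but the attested form is 'lofomken'. The correspondence is irregular, so they are not cognates (the Hahanish form has a different source).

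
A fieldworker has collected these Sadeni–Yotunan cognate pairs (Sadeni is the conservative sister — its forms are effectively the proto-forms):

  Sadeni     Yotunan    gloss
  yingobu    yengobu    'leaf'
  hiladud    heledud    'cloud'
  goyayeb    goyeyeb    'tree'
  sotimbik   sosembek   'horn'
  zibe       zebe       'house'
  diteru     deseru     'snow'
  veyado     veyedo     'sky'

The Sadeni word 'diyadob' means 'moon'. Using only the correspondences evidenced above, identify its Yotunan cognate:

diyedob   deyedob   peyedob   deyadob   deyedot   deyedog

hiladud ~ heledud, sotimbik ~ sosembek — Sadeni i corresponds to Yotunan e after a consonant, before a consonant other than r, m, n, p, b, f, v.
hiladud ~ heledud, goyayeb ~ goyeyeb — Sadeni a corresponds to Yotunan e after a consonant, before a consonant other than r, m, n, p, b, f, v.
Applying these to Sadeni 'diyadob':
  diyadob → deyadob   (i→e after a consonant, before a consonant other than r, m, n, p, b, f, v)
  deyadob → deyedob   (a→e after a consonant, before a consonant other than r, m, n, p, b, f, v)
So the Yotunan cognate is 'deyedob'.

deyedob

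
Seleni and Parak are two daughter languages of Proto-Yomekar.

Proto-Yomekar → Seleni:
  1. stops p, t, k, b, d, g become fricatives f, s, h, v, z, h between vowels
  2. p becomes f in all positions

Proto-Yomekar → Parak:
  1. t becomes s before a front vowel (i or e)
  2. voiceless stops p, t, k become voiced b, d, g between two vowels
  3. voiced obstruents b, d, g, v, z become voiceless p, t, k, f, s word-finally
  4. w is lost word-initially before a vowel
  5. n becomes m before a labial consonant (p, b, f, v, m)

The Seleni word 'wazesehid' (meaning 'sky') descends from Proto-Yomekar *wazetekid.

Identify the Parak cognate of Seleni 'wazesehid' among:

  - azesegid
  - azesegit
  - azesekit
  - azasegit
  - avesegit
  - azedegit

Parak: *wazetekid > wazesekid > wazesegid > wazesegit > azesegit  (by palatalisation, intervocalic voicing, final devoicing, glide loss)
Among the options, 'azesegit' alone shows every Parak change applied in order.

azesegit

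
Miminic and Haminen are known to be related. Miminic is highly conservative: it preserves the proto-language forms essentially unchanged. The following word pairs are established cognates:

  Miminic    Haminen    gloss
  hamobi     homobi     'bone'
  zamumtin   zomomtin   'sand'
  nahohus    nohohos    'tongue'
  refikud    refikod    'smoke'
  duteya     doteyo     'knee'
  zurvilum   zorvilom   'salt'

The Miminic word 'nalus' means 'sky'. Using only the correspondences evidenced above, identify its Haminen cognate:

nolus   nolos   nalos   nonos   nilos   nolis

nolos

nahohus ~ nohohos — Miminic a corresponds to Haminen o after a consonant, before a consonant other than r, m, n, p, b, f, v.
nahohus ~ nohohos, refikud ~ refikod — Miminic u corresponds to Haminen o after a consonant, before a consonant other than r, m, n, p, b, f, v.
Applying these to Miminic 'nalus':
  nalus → nolus   (a→o after a consonant, before a consonant other than r, m, n, p, b, f, v)
  nolus → nolos   (u→o after a consonant, before a consonant other than r, m, n, p, b, f, v)
So the Haminen cognate is 'nolos'.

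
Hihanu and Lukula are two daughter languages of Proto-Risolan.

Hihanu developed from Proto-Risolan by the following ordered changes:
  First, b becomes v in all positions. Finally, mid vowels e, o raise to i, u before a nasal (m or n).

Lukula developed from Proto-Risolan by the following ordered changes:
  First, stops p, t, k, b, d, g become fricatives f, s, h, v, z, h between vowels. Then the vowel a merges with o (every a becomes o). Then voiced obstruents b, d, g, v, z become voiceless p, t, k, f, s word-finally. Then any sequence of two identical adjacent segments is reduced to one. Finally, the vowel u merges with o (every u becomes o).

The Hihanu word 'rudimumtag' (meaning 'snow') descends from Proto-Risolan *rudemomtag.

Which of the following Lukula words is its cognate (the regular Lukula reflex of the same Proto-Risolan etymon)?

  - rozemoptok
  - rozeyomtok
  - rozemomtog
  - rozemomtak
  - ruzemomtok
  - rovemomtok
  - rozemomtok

rozemomtok

Lukula: start from *rudemomtag.
  rule 1 (intervocalic lenition): rudemomtag → ruzemomtag
  rule 2 (vowel merger): ruzemomtag → ruzemomtog
  rule 3 (final devoicing): ruzemomtog → ruzemomtok
  rule 4: no change — ruzemomtok
  rule 5 (vowel merger): ruzemomtok → rozemomtok
  ⇒ Lukula rozemomtok
The other candidates each miss or misapply at least one Lukula change.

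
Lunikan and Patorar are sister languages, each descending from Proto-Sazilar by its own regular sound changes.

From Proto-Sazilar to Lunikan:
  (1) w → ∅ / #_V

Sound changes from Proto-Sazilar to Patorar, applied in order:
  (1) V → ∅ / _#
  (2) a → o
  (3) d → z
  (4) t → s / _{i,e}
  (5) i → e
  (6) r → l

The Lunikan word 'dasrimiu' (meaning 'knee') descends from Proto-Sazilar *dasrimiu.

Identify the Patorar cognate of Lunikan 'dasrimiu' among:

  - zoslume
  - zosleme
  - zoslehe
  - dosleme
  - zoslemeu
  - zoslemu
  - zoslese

Patorar: start from *dasrimiu.
  rule 1 (apocope): dasrimiu → dasrimi
  rule 2 (vowel merger): dasrimi → dosrimi
  rule 3 (unconditioned shift): dosrimi → zosrimi
  rule 4: no change — zosrimi
  rule 5 (vowel merger): zosrimi → zosreme
  rule 6 (unconditioned shift): zosreme → zosleme
  ⇒ Patorar zosleme
The other candidates each miss or misapply at least one Patorar change.

zosleme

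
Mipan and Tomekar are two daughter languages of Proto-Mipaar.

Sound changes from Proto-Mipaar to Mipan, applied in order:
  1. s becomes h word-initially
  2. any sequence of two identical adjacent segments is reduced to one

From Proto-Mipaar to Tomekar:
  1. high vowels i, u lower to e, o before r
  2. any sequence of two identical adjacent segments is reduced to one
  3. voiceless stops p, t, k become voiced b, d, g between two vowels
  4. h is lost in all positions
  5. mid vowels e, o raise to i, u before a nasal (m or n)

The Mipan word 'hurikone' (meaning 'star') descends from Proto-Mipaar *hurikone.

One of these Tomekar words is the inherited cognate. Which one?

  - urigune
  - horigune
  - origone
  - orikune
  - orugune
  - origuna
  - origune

origune

Tomekar: start from *hurikone.
  rule 1 (pre-rhotic lowering): hurikone → horikone
  rule 2: no change — horikone
  rule 3 (intervocalic voicing): horikone → horigone
  rule 4 (h-loss): horigone → origone
  rule 5 (pre-nasal raising): origone → origune
  ⇒ Tomekar origune
The other candidates each miss or misapply at least one Tomekar change.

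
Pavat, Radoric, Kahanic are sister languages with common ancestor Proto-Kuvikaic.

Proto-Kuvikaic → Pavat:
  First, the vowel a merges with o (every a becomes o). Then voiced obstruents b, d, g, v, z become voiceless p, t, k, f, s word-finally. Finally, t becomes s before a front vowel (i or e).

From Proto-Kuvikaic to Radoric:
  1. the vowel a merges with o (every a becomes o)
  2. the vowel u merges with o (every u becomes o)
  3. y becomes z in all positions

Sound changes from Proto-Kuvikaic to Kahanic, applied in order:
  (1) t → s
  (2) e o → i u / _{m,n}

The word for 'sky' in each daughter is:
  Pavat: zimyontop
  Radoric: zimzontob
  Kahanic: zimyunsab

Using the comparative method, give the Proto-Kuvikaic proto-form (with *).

*zimyontab

Position 8: Pavat has o, Radoric has o, Kahanic has a. Kahanic preserves a here (none of its changes turn any other segment into a), so the proto-segment is *a.
Position 9: Pavat has p, Radoric has b, Kahanic has b. Radoric preserves b here (none of its changes turn any other segment into b), so the proto-segment is *b.
Position 7: Pavat has t, Radoric has t, Kahanic has s. Radoric preserves t here (none of its changes turn any other segment into t), so the proto-segment is *t.
Verify the candidate proto-form against each daughter:
Pavat: *zimyontab > zimyontob > zimyontop  (by vowel merger, final devoicing)
Radoric: start from *zimyontab.
  rule 1 (vowel merger): zimyontab → zimyontob
  rule 2: no change — zimyontob
  rule 3 (unconditioned shift): zimyontob → zimzontob
  ⇒ Radoric zimzontob
Kahanic: start from *zimyontab.
  rule 1 (unconditioned shift): zimyontab → zimyonsab
  rule 2 (pre-nasal raising): zimyonsab → zimyunsab
  ⇒ Kahanic zimyunsab
No other proto-form is consistent with every reflex, so the reconstruction is *zimyontab.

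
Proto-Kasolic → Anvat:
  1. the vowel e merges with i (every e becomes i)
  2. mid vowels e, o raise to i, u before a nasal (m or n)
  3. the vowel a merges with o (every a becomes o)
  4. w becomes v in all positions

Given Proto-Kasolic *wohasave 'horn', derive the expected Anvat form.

Anvat: *wohasave > wohasavi > wohosovi > vohosovi  (by vowel merger, vowel merger, unconditioned shift)

vohosovi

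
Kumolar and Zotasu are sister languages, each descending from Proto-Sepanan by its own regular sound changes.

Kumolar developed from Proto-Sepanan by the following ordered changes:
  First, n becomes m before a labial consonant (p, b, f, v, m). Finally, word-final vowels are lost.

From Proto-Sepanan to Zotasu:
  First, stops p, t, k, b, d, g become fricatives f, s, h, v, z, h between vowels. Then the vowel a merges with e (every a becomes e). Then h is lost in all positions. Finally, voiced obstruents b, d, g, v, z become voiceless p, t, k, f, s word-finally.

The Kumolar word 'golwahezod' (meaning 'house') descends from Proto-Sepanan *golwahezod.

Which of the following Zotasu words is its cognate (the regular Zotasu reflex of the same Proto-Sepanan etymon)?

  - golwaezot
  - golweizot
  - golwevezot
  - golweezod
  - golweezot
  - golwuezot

Zotasu: start from *golwahezod.
  rule 1: no change — golwahezod
  rule 2 (vowel merger): golwahezod → golwehezod
  rule 3 (h-loss): golwehezod → golweezod
  rule 4 (final devoicing): golweezod → golweezot
  ⇒ Zotasu golweezot
Among the options, 'golweezot' alone shows every Zotasu change applied in order.

golweezot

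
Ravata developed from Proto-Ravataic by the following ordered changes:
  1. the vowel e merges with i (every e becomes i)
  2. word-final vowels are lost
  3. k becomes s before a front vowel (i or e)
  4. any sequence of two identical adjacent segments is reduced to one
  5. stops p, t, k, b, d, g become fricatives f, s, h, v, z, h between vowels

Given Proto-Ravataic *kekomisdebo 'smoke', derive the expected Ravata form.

sihomisdib

Ravata: *kekomisdebo
  kekomisdebo → kikomisdibo   [vowel merger]
  kikomisdibo → kikomisdib   [apocope]
  kikomisdib → sikomisdib   [palatalisation]
  sikomisdib (rule 4 does not apply)
  sikomisdib → sihomisdib   [intervocalic lenition]
  giving Ravata sihomisdib.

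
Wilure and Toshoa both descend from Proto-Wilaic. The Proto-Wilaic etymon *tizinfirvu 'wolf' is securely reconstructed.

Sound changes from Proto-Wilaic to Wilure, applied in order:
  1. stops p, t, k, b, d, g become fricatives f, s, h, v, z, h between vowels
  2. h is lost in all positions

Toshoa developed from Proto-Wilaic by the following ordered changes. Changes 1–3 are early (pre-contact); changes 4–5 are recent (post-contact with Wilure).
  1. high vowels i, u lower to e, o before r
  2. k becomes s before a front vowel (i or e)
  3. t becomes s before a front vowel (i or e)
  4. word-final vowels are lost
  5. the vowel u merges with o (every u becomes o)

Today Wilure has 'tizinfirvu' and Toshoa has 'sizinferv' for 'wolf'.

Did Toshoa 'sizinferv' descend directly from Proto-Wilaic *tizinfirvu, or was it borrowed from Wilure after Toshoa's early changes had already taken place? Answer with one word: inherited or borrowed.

If inherited, *tizinfirvu would pass through all of Toshoa's changes:
Toshoa: *tizinfirvu
  tizinfirvu → tizinfervu   [pre-rhotic lowering]
  tizinfervu (rule 2 does not apply)
  tizinfervu → sizinfervu   [palatalisation]
  sizinfervu → sizinferv   [apocope]
  sizinferv (rule 5 does not apply)
  giving Toshoa sizinferv.
If borrowed from Wilure 'tizinfirvu' after the early changes, it would undergo only the recent ones:
  rule 4 (apocope): tizinfirvu → tizinfirv
  rule 5 (vowel merger): no change (tizinfirv)
  ⇒ as a loan: tizinfirv
Toshoa 'sizinferv' matches the inherited outcome exactly, so it is an inherited cognate, not a loan.

inherited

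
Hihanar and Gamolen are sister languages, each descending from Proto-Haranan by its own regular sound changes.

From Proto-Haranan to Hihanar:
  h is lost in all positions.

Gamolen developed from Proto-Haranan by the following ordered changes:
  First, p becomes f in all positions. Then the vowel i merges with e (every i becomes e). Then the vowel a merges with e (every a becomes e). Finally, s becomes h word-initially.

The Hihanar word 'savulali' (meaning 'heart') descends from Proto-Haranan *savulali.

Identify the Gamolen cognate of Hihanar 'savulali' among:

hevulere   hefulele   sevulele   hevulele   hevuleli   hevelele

Gamolen: *savulali > savulale > sevulele > hevulele  (by vowel merger, vowel merger, debuccalisation)
Among the options, 'hevulele' alone shows every Gamolen change applied in order.

hevulele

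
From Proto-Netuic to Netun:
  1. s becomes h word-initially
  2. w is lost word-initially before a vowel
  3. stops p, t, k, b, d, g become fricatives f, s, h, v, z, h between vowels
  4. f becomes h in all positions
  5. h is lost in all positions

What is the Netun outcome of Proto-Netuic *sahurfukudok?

auruuzok

Netun: start from *sahurfukudok.
  rule 1 (debuccalisation): sahurfukudok → hahurfukudok
  rule 2: no change — hahurfukudok
  rule 3 (intervocalic lenition): hahurfukudok → hahurfuhuzok
  rule 4 (unconditioned shift): hahurfuhuzok → hahurhuhuzok
  rule 5 (h-loss): hahurhuhuzok → auruuzok
  ⇒ Netun auruuzok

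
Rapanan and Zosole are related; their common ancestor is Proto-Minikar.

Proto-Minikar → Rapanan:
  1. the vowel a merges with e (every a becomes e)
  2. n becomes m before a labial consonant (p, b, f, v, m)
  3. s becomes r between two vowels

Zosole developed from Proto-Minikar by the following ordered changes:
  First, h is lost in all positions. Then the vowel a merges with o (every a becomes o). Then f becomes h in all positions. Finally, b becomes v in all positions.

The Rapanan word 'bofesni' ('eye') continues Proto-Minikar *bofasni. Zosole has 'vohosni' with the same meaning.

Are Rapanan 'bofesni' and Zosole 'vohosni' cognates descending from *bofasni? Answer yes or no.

Derive the expected Zosole reflex of *bofasni:
Zosole: *bofasni
  bofasni (rule 1 does not apply)
  bofasni → bofosni   [vowel merger]
  bofosni → bohosni   [unconditioned shift]
  bohosni → vohosni   [unconditioned shift]
  giving Zosole vohosni.
Zosole 'vohosni' matches the regular reflex exactly, so the pair is cognate.

yes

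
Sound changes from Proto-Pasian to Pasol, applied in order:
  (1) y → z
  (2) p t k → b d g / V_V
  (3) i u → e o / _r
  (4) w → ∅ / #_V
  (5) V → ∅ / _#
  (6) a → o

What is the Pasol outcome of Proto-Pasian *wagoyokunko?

ogozogunk

Pasol: *wagoyokunko > wagozokunko > wagozogunko > agozogunko > agozogunk > ogozogunk  (by unconditioned shift, intervocalic voicing, glide loss, apocope, vowel merger)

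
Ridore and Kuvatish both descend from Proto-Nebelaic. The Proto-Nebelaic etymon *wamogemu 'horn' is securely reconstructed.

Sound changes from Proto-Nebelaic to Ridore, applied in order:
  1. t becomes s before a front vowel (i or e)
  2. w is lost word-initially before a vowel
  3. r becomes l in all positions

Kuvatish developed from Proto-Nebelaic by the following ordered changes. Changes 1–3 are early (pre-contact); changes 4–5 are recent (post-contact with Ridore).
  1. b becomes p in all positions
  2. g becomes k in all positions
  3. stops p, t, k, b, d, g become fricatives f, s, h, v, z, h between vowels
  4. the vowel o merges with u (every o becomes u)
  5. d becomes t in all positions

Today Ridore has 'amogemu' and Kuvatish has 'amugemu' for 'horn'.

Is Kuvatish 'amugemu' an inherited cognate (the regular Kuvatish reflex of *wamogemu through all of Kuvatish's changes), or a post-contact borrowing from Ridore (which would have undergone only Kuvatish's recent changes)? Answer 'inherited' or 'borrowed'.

borrowed

If inherited, *wamogemu would pass through all of Kuvatish's changes:
Kuvatish: start from *wamogemu.
  rule 1: no change — wamogemu
  rule 2 (unconditioned shift): wamogemu → wamokemu
  rule 3 (intervocalic lenition): wamokemu → wamohemu
  rule 4 (vowel merger): wamohemu → wamuhemu
  rule 5: no change — wamuhemu
  ⇒ Kuvatish wamuhemu
If borrowed from Ridore 'amogemu' after the early changes, it would undergo only the recent ones:
  rule 4 (vowel merger): amogemu → amugemu
  rule 5 (unconditioned shift): no change (amugemu)
  ⇒ as a loan: amugemu
Kuvatish 'amugemu' matches the loan outcome 'amugemu', not the inherited 'wamuhemu' — it skipped the early Kuvatish changes, so it was borrowed from Ridore.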